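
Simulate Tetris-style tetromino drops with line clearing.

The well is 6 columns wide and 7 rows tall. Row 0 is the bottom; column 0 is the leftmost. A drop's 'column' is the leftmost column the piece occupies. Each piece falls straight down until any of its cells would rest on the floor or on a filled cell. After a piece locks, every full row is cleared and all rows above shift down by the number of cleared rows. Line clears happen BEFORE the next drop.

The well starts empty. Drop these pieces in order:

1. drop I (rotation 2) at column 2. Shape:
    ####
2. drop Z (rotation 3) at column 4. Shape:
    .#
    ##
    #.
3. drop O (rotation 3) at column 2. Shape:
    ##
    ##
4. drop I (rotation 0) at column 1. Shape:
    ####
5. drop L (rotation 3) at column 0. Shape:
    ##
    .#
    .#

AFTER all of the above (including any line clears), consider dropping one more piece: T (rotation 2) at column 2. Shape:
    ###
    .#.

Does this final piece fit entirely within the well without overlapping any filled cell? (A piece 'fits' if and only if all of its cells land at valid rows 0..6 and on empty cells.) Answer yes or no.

Answer: yes

Derivation:
Drop 1: I rot2 at col 2 lands with bottom-row=0; cleared 0 line(s) (total 0); column heights now [0 0 1 1 1 1], max=1
Drop 2: Z rot3 at col 4 lands with bottom-row=1; cleared 0 line(s) (total 0); column heights now [0 0 1 1 3 4], max=4
Drop 3: O rot3 at col 2 lands with bottom-row=1; cleared 0 line(s) (total 0); column heights now [0 0 3 3 3 4], max=4
Drop 4: I rot0 at col 1 lands with bottom-row=3; cleared 0 line(s) (total 0); column heights now [0 4 4 4 4 4], max=4
Drop 5: L rot3 at col 0 lands with bottom-row=4; cleared 0 line(s) (total 0); column heights now [7 7 4 4 4 4], max=7
Test piece T rot2 at col 2 (width 3): heights before test = [7 7 4 4 4 4]; fits = True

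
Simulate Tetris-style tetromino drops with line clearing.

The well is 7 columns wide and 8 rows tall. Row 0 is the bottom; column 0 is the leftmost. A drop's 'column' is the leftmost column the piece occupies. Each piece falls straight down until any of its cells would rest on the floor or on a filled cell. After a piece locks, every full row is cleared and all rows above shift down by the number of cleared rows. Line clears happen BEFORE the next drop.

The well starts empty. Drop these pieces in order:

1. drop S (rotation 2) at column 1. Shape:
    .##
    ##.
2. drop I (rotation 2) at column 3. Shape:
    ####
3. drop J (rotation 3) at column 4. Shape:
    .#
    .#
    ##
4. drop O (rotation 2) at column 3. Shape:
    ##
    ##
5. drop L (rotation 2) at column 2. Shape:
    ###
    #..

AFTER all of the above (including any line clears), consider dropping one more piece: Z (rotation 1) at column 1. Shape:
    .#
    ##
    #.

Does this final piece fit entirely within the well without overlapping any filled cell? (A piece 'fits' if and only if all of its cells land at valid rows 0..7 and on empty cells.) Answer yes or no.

Drop 1: S rot2 at col 1 lands with bottom-row=0; cleared 0 line(s) (total 0); column heights now [0 1 2 2 0 0 0], max=2
Drop 2: I rot2 at col 3 lands with bottom-row=2; cleared 0 line(s) (total 0); column heights now [0 1 2 3 3 3 3], max=3
Drop 3: J rot3 at col 4 lands with bottom-row=3; cleared 0 line(s) (total 0); column heights now [0 1 2 3 4 6 3], max=6
Drop 4: O rot2 at col 3 lands with bottom-row=4; cleared 0 line(s) (total 0); column heights now [0 1 2 6 6 6 3], max=6
Drop 5: L rot2 at col 2 lands with bottom-row=5; cleared 0 line(s) (total 0); column heights now [0 1 7 7 7 6 3], max=7
Test piece Z rot1 at col 1 (width 2): heights before test = [0 1 7 7 7 6 3]; fits = False

Answer: no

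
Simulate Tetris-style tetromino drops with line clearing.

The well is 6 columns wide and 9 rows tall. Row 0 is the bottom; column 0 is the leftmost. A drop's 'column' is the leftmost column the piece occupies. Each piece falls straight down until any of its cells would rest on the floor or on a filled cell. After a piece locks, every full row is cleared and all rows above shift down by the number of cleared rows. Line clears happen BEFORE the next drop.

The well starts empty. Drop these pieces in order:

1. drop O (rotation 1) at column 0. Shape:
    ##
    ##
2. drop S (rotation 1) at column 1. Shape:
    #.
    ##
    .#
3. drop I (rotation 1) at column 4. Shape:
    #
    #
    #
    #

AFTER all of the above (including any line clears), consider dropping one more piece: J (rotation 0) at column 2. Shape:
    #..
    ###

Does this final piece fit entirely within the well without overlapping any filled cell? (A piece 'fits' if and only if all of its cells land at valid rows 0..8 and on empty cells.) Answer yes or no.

Answer: yes

Derivation:
Drop 1: O rot1 at col 0 lands with bottom-row=0; cleared 0 line(s) (total 0); column heights now [2 2 0 0 0 0], max=2
Drop 2: S rot1 at col 1 lands with bottom-row=1; cleared 0 line(s) (total 0); column heights now [2 4 3 0 0 0], max=4
Drop 3: I rot1 at col 4 lands with bottom-row=0; cleared 0 line(s) (total 0); column heights now [2 4 3 0 4 0], max=4
Test piece J rot0 at col 2 (width 3): heights before test = [2 4 3 0 4 0]; fits = True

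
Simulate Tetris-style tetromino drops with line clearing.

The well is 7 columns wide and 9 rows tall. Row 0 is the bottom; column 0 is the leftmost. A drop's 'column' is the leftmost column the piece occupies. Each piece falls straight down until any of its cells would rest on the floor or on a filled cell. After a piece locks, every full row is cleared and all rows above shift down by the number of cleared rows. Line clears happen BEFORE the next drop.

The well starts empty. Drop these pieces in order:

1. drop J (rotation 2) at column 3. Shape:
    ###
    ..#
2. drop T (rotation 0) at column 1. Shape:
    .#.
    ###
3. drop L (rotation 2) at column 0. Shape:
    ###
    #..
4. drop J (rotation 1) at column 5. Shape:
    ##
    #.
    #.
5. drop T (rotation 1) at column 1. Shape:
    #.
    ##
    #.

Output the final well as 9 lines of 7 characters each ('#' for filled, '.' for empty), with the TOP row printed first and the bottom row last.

Answer: .......
.#.....
.##....
.#.....
###..##
#.#..#.
.###.#.
...###.
.....#.

Derivation:
Drop 1: J rot2 at col 3 lands with bottom-row=0; cleared 0 line(s) (total 0); column heights now [0 0 0 2 2 2 0], max=2
Drop 2: T rot0 at col 1 lands with bottom-row=2; cleared 0 line(s) (total 0); column heights now [0 3 4 3 2 2 0], max=4
Drop 3: L rot2 at col 0 lands with bottom-row=3; cleared 0 line(s) (total 0); column heights now [5 5 5 3 2 2 0], max=5
Drop 4: J rot1 at col 5 lands with bottom-row=2; cleared 0 line(s) (total 0); column heights now [5 5 5 3 2 5 5], max=5
Drop 5: T rot1 at col 1 lands with bottom-row=5; cleared 0 line(s) (total 0); column heights now [5 8 7 3 2 5 5], max=8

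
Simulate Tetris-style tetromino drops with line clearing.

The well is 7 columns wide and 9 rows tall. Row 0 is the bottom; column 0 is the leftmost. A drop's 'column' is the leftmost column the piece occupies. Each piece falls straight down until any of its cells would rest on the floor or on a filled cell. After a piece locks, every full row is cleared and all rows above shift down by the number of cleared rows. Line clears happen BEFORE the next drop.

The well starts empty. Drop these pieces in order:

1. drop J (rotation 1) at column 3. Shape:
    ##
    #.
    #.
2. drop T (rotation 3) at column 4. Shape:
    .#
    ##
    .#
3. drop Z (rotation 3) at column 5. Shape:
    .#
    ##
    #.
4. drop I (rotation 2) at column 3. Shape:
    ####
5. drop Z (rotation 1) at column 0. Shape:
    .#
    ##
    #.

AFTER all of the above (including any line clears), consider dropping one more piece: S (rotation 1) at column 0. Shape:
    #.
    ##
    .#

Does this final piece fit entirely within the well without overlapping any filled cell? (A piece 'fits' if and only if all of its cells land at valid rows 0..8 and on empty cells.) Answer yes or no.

Answer: yes

Derivation:
Drop 1: J rot1 at col 3 lands with bottom-row=0; cleared 0 line(s) (total 0); column heights now [0 0 0 3 3 0 0], max=3
Drop 2: T rot3 at col 4 lands with bottom-row=2; cleared 0 line(s) (total 0); column heights now [0 0 0 3 4 5 0], max=5
Drop 3: Z rot3 at col 5 lands with bottom-row=5; cleared 0 line(s) (total 0); column heights now [0 0 0 3 4 7 8], max=8
Drop 4: I rot2 at col 3 lands with bottom-row=8; cleared 0 line(s) (total 0); column heights now [0 0 0 9 9 9 9], max=9
Drop 5: Z rot1 at col 0 lands with bottom-row=0; cleared 0 line(s) (total 0); column heights now [2 3 0 9 9 9 9], max=9
Test piece S rot1 at col 0 (width 2): heights before test = [2 3 0 9 9 9 9]; fits = True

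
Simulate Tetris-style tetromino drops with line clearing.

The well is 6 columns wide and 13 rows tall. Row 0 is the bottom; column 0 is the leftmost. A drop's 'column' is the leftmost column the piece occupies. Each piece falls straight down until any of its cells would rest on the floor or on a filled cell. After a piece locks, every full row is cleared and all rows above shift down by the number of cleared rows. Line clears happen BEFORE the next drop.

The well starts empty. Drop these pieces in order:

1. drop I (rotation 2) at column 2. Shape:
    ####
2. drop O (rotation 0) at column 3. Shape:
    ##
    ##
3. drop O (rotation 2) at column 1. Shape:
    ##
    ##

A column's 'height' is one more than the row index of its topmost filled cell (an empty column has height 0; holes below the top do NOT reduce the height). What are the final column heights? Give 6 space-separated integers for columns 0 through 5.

Drop 1: I rot2 at col 2 lands with bottom-row=0; cleared 0 line(s) (total 0); column heights now [0 0 1 1 1 1], max=1
Drop 2: O rot0 at col 3 lands with bottom-row=1; cleared 0 line(s) (total 0); column heights now [0 0 1 3 3 1], max=3
Drop 3: O rot2 at col 1 lands with bottom-row=1; cleared 0 line(s) (total 0); column heights now [0 3 3 3 3 1], max=3

Answer: 0 3 3 3 3 1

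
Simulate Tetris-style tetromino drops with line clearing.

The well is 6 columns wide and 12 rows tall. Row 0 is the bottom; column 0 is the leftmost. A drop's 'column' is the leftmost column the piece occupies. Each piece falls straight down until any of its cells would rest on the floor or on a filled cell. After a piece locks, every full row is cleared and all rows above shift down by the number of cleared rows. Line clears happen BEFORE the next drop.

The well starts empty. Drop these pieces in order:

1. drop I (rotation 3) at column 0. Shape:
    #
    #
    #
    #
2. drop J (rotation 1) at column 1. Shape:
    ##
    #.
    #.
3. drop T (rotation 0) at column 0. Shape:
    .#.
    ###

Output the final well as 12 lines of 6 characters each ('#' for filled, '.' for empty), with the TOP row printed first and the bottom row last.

Answer: ......
......
......
......
......
......
.#....
###...
#.....
###...
##....
##....

Derivation:
Drop 1: I rot3 at col 0 lands with bottom-row=0; cleared 0 line(s) (total 0); column heights now [4 0 0 0 0 0], max=4
Drop 2: J rot1 at col 1 lands with bottom-row=0; cleared 0 line(s) (total 0); column heights now [4 3 3 0 0 0], max=4
Drop 3: T rot0 at col 0 lands with bottom-row=4; cleared 0 line(s) (total 0); column heights now [5 6 5 0 0 0], max=6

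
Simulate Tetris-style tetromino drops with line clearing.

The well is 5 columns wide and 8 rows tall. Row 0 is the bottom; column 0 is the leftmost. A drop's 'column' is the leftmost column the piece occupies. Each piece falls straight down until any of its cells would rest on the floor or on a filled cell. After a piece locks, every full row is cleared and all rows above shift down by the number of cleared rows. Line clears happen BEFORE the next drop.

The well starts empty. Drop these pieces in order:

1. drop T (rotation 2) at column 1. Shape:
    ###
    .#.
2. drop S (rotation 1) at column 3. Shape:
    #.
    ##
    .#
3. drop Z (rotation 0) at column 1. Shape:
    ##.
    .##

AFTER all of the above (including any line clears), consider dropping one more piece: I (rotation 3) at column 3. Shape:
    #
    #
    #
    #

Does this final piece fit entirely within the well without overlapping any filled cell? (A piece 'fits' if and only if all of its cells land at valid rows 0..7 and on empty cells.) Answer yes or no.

Answer: no

Derivation:
Drop 1: T rot2 at col 1 lands with bottom-row=0; cleared 0 line(s) (total 0); column heights now [0 2 2 2 0], max=2
Drop 2: S rot1 at col 3 lands with bottom-row=1; cleared 0 line(s) (total 0); column heights now [0 2 2 4 3], max=4
Drop 3: Z rot0 at col 1 lands with bottom-row=4; cleared 0 line(s) (total 0); column heights now [0 6 6 5 3], max=6
Test piece I rot3 at col 3 (width 1): heights before test = [0 6 6 5 3]; fits = False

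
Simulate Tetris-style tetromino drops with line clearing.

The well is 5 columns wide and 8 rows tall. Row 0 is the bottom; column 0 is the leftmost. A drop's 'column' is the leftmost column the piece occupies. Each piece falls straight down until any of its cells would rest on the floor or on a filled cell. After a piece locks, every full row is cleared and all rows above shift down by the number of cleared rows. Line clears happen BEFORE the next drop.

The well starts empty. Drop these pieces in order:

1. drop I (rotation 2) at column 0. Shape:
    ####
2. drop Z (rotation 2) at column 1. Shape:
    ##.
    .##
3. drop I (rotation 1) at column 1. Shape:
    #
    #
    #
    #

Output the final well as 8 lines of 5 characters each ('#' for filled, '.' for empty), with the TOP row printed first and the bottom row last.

Drop 1: I rot2 at col 0 lands with bottom-row=0; cleared 0 line(s) (total 0); column heights now [1 1 1 1 0], max=1
Drop 2: Z rot2 at col 1 lands with bottom-row=1; cleared 0 line(s) (total 0); column heights now [1 3 3 2 0], max=3
Drop 3: I rot1 at col 1 lands with bottom-row=3; cleared 0 line(s) (total 0); column heights now [1 7 3 2 0], max=7

Answer: .....
.#...
.#...
.#...
.#...
.##..
..##.
####.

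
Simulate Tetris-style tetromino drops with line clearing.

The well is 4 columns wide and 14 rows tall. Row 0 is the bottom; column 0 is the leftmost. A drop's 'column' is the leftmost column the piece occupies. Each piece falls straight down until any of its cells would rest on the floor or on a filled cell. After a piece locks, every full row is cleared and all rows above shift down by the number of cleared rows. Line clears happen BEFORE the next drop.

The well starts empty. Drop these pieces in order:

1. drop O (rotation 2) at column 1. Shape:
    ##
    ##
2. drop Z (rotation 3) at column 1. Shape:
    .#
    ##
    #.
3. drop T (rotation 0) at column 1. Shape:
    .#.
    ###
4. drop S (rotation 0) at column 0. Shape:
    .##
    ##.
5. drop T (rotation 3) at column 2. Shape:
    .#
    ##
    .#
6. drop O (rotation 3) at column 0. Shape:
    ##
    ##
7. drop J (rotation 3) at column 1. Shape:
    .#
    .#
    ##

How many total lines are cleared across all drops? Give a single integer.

Answer: 1

Derivation:
Drop 1: O rot2 at col 1 lands with bottom-row=0; cleared 0 line(s) (total 0); column heights now [0 2 2 0], max=2
Drop 2: Z rot3 at col 1 lands with bottom-row=2; cleared 0 line(s) (total 0); column heights now [0 4 5 0], max=5
Drop 3: T rot0 at col 1 lands with bottom-row=5; cleared 0 line(s) (total 0); column heights now [0 6 7 6], max=7
Drop 4: S rot0 at col 0 lands with bottom-row=6; cleared 0 line(s) (total 0); column heights now [7 8 8 6], max=8
Drop 5: T rot3 at col 2 lands with bottom-row=7; cleared 0 line(s) (total 0); column heights now [7 8 9 10], max=10
Drop 6: O rot3 at col 0 lands with bottom-row=8; cleared 1 line(s) (total 1); column heights now [9 9 8 9], max=9
Drop 7: J rot3 at col 1 lands with bottom-row=9; cleared 0 line(s) (total 1); column heights now [9 10 12 9], max=12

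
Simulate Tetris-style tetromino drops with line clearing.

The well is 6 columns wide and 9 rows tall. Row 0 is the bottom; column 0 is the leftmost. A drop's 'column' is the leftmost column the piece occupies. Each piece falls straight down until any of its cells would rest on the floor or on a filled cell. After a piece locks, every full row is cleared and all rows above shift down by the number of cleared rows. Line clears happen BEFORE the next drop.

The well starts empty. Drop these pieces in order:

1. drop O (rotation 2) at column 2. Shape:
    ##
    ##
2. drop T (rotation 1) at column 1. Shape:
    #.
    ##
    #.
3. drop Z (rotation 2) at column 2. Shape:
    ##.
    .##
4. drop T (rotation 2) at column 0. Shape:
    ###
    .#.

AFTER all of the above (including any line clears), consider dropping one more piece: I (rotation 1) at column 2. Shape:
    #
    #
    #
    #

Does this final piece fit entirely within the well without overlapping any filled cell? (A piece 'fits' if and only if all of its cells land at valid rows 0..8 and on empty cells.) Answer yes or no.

Answer: no

Derivation:
Drop 1: O rot2 at col 2 lands with bottom-row=0; cleared 0 line(s) (total 0); column heights now [0 0 2 2 0 0], max=2
Drop 2: T rot1 at col 1 lands with bottom-row=1; cleared 0 line(s) (total 0); column heights now [0 4 3 2 0 0], max=4
Drop 3: Z rot2 at col 2 lands with bottom-row=2; cleared 0 line(s) (total 0); column heights now [0 4 4 4 3 0], max=4
Drop 4: T rot2 at col 0 lands with bottom-row=4; cleared 0 line(s) (total 0); column heights now [6 6 6 4 3 0], max=6
Test piece I rot1 at col 2 (width 1): heights before test = [6 6 6 4 3 0]; fits = False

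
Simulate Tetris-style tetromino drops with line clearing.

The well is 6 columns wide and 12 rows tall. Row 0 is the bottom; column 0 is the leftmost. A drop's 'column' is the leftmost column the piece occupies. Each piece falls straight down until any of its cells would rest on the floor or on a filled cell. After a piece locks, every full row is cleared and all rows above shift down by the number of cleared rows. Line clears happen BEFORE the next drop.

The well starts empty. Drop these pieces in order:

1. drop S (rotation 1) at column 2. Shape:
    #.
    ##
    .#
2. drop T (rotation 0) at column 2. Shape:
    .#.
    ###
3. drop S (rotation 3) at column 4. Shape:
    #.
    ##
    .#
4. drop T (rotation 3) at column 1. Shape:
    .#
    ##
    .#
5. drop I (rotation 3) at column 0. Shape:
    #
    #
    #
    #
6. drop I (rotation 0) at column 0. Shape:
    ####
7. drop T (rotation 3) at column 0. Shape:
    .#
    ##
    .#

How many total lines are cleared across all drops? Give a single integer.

Answer: 0

Derivation:
Drop 1: S rot1 at col 2 lands with bottom-row=0; cleared 0 line(s) (total 0); column heights now [0 0 3 2 0 0], max=3
Drop 2: T rot0 at col 2 lands with bottom-row=3; cleared 0 line(s) (total 0); column heights now [0 0 4 5 4 0], max=5
Drop 3: S rot3 at col 4 lands with bottom-row=3; cleared 0 line(s) (total 0); column heights now [0 0 4 5 6 5], max=6
Drop 4: T rot3 at col 1 lands with bottom-row=4; cleared 0 line(s) (total 0); column heights now [0 6 7 5 6 5], max=7
Drop 5: I rot3 at col 0 lands with bottom-row=0; cleared 0 line(s) (total 0); column heights now [4 6 7 5 6 5], max=7
Drop 6: I rot0 at col 0 lands with bottom-row=7; cleared 0 line(s) (total 0); column heights now [8 8 8 8 6 5], max=8
Drop 7: T rot3 at col 0 lands with bottom-row=8; cleared 0 line(s) (total 0); column heights now [10 11 8 8 6 5], max=11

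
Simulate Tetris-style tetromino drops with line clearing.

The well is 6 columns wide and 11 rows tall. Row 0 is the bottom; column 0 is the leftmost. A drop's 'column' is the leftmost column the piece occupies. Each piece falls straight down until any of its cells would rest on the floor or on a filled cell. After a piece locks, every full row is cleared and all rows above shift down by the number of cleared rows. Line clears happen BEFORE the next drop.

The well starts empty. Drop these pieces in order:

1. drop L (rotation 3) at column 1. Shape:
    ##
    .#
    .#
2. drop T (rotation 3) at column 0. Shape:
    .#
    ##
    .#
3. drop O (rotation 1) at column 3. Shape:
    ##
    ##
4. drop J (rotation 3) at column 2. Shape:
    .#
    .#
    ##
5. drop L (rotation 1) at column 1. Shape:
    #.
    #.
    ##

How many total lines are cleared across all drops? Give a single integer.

Drop 1: L rot3 at col 1 lands with bottom-row=0; cleared 0 line(s) (total 0); column heights now [0 3 3 0 0 0], max=3
Drop 2: T rot3 at col 0 lands with bottom-row=3; cleared 0 line(s) (total 0); column heights now [5 6 3 0 0 0], max=6
Drop 3: O rot1 at col 3 lands with bottom-row=0; cleared 0 line(s) (total 0); column heights now [5 6 3 2 2 0], max=6
Drop 4: J rot3 at col 2 lands with bottom-row=3; cleared 0 line(s) (total 0); column heights now [5 6 4 6 2 0], max=6
Drop 5: L rot1 at col 1 lands with bottom-row=6; cleared 0 line(s) (total 0); column heights now [5 9 7 6 2 0], max=9

Answer: 0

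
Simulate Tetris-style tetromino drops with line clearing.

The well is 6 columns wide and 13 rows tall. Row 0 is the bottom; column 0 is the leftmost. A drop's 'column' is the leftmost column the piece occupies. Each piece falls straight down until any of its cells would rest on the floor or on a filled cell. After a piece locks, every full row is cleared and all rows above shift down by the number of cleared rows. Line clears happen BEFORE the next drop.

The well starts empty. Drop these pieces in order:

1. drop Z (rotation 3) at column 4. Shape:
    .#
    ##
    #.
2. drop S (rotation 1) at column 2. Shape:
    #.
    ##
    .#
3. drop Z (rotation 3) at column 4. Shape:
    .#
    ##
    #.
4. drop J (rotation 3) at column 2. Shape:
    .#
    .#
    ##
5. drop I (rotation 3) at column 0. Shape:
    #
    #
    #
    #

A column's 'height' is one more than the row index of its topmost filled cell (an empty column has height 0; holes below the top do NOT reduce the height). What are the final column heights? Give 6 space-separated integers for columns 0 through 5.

Drop 1: Z rot3 at col 4 lands with bottom-row=0; cleared 0 line(s) (total 0); column heights now [0 0 0 0 2 3], max=3
Drop 2: S rot1 at col 2 lands with bottom-row=0; cleared 0 line(s) (total 0); column heights now [0 0 3 2 2 3], max=3
Drop 3: Z rot3 at col 4 lands with bottom-row=2; cleared 0 line(s) (total 0); column heights now [0 0 3 2 4 5], max=5
Drop 4: J rot3 at col 2 lands with bottom-row=3; cleared 0 line(s) (total 0); column heights now [0 0 4 6 4 5], max=6
Drop 5: I rot3 at col 0 lands with bottom-row=0; cleared 0 line(s) (total 0); column heights now [4 0 4 6 4 5], max=6

Answer: 4 0 4 6 4 5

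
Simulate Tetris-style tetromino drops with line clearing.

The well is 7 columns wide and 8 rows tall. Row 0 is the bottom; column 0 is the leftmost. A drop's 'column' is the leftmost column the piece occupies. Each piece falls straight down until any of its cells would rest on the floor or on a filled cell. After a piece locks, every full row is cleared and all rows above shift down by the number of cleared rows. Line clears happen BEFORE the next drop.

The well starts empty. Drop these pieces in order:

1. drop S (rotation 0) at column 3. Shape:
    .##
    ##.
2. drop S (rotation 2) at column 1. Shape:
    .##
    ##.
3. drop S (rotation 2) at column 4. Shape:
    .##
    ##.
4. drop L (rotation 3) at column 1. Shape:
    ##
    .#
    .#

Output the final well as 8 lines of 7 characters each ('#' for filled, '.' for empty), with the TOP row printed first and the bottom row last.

Drop 1: S rot0 at col 3 lands with bottom-row=0; cleared 0 line(s) (total 0); column heights now [0 0 0 1 2 2 0], max=2
Drop 2: S rot2 at col 1 lands with bottom-row=0; cleared 0 line(s) (total 0); column heights now [0 1 2 2 2 2 0], max=2
Drop 3: S rot2 at col 4 lands with bottom-row=2; cleared 0 line(s) (total 0); column heights now [0 1 2 2 3 4 4], max=4
Drop 4: L rot3 at col 1 lands with bottom-row=2; cleared 0 line(s) (total 0); column heights now [0 5 5 2 3 4 4], max=5

Answer: .......
.......
.......
.##....
..#..##
..#.##.
..####.
.####..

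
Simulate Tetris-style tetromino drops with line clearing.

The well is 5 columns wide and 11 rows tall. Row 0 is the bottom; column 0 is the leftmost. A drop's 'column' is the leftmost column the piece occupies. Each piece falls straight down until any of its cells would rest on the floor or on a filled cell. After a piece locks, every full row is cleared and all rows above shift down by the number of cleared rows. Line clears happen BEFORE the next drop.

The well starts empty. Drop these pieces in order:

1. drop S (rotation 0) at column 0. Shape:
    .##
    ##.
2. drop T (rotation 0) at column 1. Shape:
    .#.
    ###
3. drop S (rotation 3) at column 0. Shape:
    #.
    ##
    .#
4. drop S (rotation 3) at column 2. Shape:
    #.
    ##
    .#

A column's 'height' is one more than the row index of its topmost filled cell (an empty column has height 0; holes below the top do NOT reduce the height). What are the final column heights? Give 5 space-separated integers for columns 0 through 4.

Drop 1: S rot0 at col 0 lands with bottom-row=0; cleared 0 line(s) (total 0); column heights now [1 2 2 0 0], max=2
Drop 2: T rot0 at col 1 lands with bottom-row=2; cleared 0 line(s) (total 0); column heights now [1 3 4 3 0], max=4
Drop 3: S rot3 at col 0 lands with bottom-row=3; cleared 0 line(s) (total 0); column heights now [6 5 4 3 0], max=6
Drop 4: S rot3 at col 2 lands with bottom-row=3; cleared 0 line(s) (total 0); column heights now [6 5 6 5 0], max=6

Answer: 6 5 6 5 0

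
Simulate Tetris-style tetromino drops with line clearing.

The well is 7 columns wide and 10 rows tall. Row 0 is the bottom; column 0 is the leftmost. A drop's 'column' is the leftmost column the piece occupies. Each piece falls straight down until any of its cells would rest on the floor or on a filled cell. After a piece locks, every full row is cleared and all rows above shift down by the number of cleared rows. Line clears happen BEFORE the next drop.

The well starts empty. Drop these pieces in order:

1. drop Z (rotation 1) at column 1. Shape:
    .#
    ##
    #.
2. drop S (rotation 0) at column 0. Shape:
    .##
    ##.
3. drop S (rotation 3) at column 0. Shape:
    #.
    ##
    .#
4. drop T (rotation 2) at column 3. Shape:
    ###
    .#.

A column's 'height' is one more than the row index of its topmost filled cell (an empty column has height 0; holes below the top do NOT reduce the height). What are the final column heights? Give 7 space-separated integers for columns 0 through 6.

Answer: 7 6 4 2 2 2 0

Derivation:
Drop 1: Z rot1 at col 1 lands with bottom-row=0; cleared 0 line(s) (total 0); column heights now [0 2 3 0 0 0 0], max=3
Drop 2: S rot0 at col 0 lands with bottom-row=2; cleared 0 line(s) (total 0); column heights now [3 4 4 0 0 0 0], max=4
Drop 3: S rot3 at col 0 lands with bottom-row=4; cleared 0 line(s) (total 0); column heights now [7 6 4 0 0 0 0], max=7
Drop 4: T rot2 at col 3 lands with bottom-row=0; cleared 0 line(s) (total 0); column heights now [7 6 4 2 2 2 0], max=7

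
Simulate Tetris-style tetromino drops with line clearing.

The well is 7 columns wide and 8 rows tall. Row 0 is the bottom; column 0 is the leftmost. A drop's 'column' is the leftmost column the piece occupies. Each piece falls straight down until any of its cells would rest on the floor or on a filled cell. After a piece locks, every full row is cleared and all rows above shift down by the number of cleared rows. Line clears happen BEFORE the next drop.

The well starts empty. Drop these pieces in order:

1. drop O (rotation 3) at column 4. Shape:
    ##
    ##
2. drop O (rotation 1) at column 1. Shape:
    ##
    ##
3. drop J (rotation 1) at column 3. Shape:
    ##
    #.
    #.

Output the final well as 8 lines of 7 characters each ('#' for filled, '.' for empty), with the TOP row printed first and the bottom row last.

Drop 1: O rot3 at col 4 lands with bottom-row=0; cleared 0 line(s) (total 0); column heights now [0 0 0 0 2 2 0], max=2
Drop 2: O rot1 at col 1 lands with bottom-row=0; cleared 0 line(s) (total 0); column heights now [0 2 2 0 2 2 0], max=2
Drop 3: J rot1 at col 3 lands with bottom-row=0; cleared 0 line(s) (total 0); column heights now [0 2 2 3 3 2 0], max=3

Answer: .......
.......
.......
.......
.......
...##..
.#####.
.#####.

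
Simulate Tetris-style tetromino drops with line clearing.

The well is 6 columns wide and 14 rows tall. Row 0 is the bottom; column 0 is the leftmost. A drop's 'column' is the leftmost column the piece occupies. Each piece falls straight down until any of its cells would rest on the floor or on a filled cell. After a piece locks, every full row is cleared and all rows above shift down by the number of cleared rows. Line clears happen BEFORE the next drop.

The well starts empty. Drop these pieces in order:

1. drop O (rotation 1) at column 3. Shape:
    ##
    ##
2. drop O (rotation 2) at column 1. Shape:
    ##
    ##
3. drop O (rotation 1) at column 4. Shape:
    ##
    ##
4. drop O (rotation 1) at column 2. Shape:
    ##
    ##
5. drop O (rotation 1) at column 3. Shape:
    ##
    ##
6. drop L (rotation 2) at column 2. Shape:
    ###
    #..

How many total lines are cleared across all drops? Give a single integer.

Drop 1: O rot1 at col 3 lands with bottom-row=0; cleared 0 line(s) (total 0); column heights now [0 0 0 2 2 0], max=2
Drop 2: O rot2 at col 1 lands with bottom-row=0; cleared 0 line(s) (total 0); column heights now [0 2 2 2 2 0], max=2
Drop 3: O rot1 at col 4 lands with bottom-row=2; cleared 0 line(s) (total 0); column heights now [0 2 2 2 4 4], max=4
Drop 4: O rot1 at col 2 lands with bottom-row=2; cleared 0 line(s) (total 0); column heights now [0 2 4 4 4 4], max=4
Drop 5: O rot1 at col 3 lands with bottom-row=4; cleared 0 line(s) (total 0); column heights now [0 2 4 6 6 4], max=6
Drop 6: L rot2 at col 2 lands with bottom-row=5; cleared 0 line(s) (total 0); column heights now [0 2 7 7 7 4], max=7

Answer: 0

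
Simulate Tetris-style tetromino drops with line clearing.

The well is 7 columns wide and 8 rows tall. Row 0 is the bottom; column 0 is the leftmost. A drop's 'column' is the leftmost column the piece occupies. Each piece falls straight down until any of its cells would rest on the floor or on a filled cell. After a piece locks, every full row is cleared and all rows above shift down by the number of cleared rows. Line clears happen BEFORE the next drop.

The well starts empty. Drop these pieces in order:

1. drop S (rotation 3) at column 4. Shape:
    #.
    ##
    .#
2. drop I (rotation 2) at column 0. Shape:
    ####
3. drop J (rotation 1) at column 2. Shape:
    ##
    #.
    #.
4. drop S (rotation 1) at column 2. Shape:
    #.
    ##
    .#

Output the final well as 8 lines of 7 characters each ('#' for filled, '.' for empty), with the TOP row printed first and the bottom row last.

Drop 1: S rot3 at col 4 lands with bottom-row=0; cleared 0 line(s) (total 0); column heights now [0 0 0 0 3 2 0], max=3
Drop 2: I rot2 at col 0 lands with bottom-row=0; cleared 0 line(s) (total 0); column heights now [1 1 1 1 3 2 0], max=3
Drop 3: J rot1 at col 2 lands with bottom-row=1; cleared 0 line(s) (total 0); column heights now [1 1 4 4 3 2 0], max=4
Drop 4: S rot1 at col 2 lands with bottom-row=4; cleared 0 line(s) (total 0); column heights now [1 1 7 6 3 2 0], max=7

Answer: .......
..#....
..##...
...#...
..##...
..#.#..
..#.##.
####.#.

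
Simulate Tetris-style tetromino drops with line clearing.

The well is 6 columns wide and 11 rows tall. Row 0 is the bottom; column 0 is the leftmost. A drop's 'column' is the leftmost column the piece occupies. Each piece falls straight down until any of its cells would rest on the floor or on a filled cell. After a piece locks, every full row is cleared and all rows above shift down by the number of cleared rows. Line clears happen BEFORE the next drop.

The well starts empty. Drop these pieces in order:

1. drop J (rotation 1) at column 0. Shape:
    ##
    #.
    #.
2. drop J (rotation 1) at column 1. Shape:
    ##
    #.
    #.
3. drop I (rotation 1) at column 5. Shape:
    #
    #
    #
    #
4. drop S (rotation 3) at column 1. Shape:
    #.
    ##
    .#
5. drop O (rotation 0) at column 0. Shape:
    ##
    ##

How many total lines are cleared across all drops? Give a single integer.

Answer: 0

Derivation:
Drop 1: J rot1 at col 0 lands with bottom-row=0; cleared 0 line(s) (total 0); column heights now [3 3 0 0 0 0], max=3
Drop 2: J rot1 at col 1 lands with bottom-row=3; cleared 0 line(s) (total 0); column heights now [3 6 6 0 0 0], max=6
Drop 3: I rot1 at col 5 lands with bottom-row=0; cleared 0 line(s) (total 0); column heights now [3 6 6 0 0 4], max=6
Drop 4: S rot3 at col 1 lands with bottom-row=6; cleared 0 line(s) (total 0); column heights now [3 9 8 0 0 4], max=9
Drop 5: O rot0 at col 0 lands with bottom-row=9; cleared 0 line(s) (total 0); column heights now [11 11 8 0 0 4], max=11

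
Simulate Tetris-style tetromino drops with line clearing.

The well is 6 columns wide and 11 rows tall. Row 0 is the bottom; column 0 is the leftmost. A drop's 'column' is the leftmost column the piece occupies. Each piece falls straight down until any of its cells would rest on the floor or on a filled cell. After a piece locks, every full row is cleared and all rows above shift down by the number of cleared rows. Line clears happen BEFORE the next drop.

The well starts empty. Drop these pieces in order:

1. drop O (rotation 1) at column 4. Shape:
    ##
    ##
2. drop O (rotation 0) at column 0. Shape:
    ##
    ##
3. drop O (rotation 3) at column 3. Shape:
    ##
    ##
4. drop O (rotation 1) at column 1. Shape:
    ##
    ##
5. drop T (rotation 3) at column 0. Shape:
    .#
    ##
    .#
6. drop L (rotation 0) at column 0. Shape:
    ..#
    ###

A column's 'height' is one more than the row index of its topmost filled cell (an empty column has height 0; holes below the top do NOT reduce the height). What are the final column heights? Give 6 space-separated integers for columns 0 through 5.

Drop 1: O rot1 at col 4 lands with bottom-row=0; cleared 0 line(s) (total 0); column heights now [0 0 0 0 2 2], max=2
Drop 2: O rot0 at col 0 lands with bottom-row=0; cleared 0 line(s) (total 0); column heights now [2 2 0 0 2 2], max=2
Drop 3: O rot3 at col 3 lands with bottom-row=2; cleared 0 line(s) (total 0); column heights now [2 2 0 4 4 2], max=4
Drop 4: O rot1 at col 1 lands with bottom-row=2; cleared 0 line(s) (total 0); column heights now [2 4 4 4 4 2], max=4
Drop 5: T rot3 at col 0 lands with bottom-row=4; cleared 0 line(s) (total 0); column heights now [6 7 4 4 4 2], max=7
Drop 6: L rot0 at col 0 lands with bottom-row=7; cleared 0 line(s) (total 0); column heights now [8 8 9 4 4 2], max=9

Answer: 8 8 9 4 4 2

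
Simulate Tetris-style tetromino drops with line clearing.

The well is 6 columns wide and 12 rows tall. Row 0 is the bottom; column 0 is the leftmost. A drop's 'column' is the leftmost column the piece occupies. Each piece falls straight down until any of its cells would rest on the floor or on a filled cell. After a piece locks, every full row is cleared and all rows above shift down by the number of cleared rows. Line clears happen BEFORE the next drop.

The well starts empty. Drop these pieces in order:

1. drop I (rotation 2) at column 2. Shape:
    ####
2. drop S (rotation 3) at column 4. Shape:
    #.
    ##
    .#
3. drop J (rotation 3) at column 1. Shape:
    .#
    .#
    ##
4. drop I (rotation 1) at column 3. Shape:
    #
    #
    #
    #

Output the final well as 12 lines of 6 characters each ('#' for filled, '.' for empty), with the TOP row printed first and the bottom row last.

Drop 1: I rot2 at col 2 lands with bottom-row=0; cleared 0 line(s) (total 0); column heights now [0 0 1 1 1 1], max=1
Drop 2: S rot3 at col 4 lands with bottom-row=1; cleared 0 line(s) (total 0); column heights now [0 0 1 1 4 3], max=4
Drop 3: J rot3 at col 1 lands with bottom-row=1; cleared 0 line(s) (total 0); column heights now [0 2 4 1 4 3], max=4
Drop 4: I rot1 at col 3 lands with bottom-row=1; cleared 0 line(s) (total 0); column heights now [0 2 4 5 4 3], max=5

Answer: ......
......
......
......
......
......
......
...#..
..###.
..####
.###.#
..####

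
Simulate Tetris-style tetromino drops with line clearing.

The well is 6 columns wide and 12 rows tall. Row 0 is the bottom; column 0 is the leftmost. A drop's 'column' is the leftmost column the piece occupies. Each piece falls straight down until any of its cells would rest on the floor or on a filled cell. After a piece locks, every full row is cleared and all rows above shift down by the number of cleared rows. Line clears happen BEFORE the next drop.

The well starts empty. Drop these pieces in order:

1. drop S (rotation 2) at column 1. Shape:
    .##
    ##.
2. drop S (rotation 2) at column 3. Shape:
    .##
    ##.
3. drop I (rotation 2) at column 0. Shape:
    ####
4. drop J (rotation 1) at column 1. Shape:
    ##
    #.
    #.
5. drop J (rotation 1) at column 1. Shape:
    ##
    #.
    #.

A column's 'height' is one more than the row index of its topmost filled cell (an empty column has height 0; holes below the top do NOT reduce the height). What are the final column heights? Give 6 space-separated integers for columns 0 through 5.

Drop 1: S rot2 at col 1 lands with bottom-row=0; cleared 0 line(s) (total 0); column heights now [0 1 2 2 0 0], max=2
Drop 2: S rot2 at col 3 lands with bottom-row=2; cleared 0 line(s) (total 0); column heights now [0 1 2 3 4 4], max=4
Drop 3: I rot2 at col 0 lands with bottom-row=3; cleared 1 line(s) (total 1); column heights now [0 1 2 3 3 0], max=3
Drop 4: J rot1 at col 1 lands with bottom-row=1; cleared 0 line(s) (total 1); column heights now [0 4 4 3 3 0], max=4
Drop 5: J rot1 at col 1 lands with bottom-row=4; cleared 0 line(s) (total 1); column heights now [0 7 7 3 3 0], max=7

Answer: 0 7 7 3 3 0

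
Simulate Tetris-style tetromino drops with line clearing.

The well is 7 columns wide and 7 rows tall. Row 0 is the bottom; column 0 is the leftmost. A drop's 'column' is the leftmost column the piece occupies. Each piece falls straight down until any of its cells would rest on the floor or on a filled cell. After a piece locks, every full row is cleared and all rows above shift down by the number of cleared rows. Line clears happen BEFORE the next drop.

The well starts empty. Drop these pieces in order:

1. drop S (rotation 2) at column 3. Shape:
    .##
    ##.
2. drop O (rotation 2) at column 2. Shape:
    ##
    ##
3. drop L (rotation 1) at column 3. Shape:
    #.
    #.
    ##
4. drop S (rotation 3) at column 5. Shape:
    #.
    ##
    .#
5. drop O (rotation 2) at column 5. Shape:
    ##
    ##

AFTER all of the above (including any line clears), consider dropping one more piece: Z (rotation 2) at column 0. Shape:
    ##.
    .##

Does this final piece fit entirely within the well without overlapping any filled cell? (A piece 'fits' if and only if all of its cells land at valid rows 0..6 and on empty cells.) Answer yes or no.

Drop 1: S rot2 at col 3 lands with bottom-row=0; cleared 0 line(s) (total 0); column heights now [0 0 0 1 2 2 0], max=2
Drop 2: O rot2 at col 2 lands with bottom-row=1; cleared 0 line(s) (total 0); column heights now [0 0 3 3 2 2 0], max=3
Drop 3: L rot1 at col 3 lands with bottom-row=3; cleared 0 line(s) (total 0); column heights now [0 0 3 6 4 2 0], max=6
Drop 4: S rot3 at col 5 lands with bottom-row=1; cleared 0 line(s) (total 0); column heights now [0 0 3 6 4 4 3], max=6
Drop 5: O rot2 at col 5 lands with bottom-row=4; cleared 0 line(s) (total 0); column heights now [0 0 3 6 4 6 6], max=6
Test piece Z rot2 at col 0 (width 3): heights before test = [0 0 3 6 4 6 6]; fits = True

Answer: yes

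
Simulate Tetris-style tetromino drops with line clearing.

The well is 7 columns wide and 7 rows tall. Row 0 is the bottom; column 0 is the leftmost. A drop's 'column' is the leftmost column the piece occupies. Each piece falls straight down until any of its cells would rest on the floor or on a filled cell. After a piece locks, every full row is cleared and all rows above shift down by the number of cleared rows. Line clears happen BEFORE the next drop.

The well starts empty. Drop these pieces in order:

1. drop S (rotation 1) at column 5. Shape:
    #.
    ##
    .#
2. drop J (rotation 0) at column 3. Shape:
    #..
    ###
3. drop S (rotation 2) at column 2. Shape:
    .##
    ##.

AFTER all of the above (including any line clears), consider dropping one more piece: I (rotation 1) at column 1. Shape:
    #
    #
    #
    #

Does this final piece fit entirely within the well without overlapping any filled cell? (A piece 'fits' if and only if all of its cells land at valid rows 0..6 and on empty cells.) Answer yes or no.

Drop 1: S rot1 at col 5 lands with bottom-row=0; cleared 0 line(s) (total 0); column heights now [0 0 0 0 0 3 2], max=3
Drop 2: J rot0 at col 3 lands with bottom-row=3; cleared 0 line(s) (total 0); column heights now [0 0 0 5 4 4 2], max=5
Drop 3: S rot2 at col 2 lands with bottom-row=5; cleared 0 line(s) (total 0); column heights now [0 0 6 7 7 4 2], max=7
Test piece I rot1 at col 1 (width 1): heights before test = [0 0 6 7 7 4 2]; fits = True

Answer: yes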